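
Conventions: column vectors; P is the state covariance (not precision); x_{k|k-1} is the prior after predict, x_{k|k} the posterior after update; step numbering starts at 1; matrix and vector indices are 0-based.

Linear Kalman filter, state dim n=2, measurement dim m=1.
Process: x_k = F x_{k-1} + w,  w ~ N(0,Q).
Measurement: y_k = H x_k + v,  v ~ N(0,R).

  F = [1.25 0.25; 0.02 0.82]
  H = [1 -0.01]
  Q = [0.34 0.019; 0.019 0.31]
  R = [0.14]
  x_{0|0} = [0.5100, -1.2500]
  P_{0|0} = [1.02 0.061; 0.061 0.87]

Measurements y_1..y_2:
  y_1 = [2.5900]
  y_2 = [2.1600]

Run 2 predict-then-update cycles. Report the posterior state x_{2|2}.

step 1: x^-=[0.3250, -1.0148]  P^-=[2.0263 0.2857; 0.2857 0.8974]  S=[2.1606]  K=[0.9365; 0.1281]  nu=[2.2549]  x^+=[2.4366, -0.7260]  P^+=[0.1314 0.0265; 0.0265 0.8620]
step 2: x^-=[2.8643, -0.5466]  P^-=[0.6157 0.2263; 0.2263 0.8905]  S=[0.7513]  K=[0.8166; 0.2894]  nu=[-0.7098]  x^+=[2.2847, -0.7520]  P^+=[0.1148 0.0488; 0.0488 0.8276]

x_post = [2.2847, -0.7520]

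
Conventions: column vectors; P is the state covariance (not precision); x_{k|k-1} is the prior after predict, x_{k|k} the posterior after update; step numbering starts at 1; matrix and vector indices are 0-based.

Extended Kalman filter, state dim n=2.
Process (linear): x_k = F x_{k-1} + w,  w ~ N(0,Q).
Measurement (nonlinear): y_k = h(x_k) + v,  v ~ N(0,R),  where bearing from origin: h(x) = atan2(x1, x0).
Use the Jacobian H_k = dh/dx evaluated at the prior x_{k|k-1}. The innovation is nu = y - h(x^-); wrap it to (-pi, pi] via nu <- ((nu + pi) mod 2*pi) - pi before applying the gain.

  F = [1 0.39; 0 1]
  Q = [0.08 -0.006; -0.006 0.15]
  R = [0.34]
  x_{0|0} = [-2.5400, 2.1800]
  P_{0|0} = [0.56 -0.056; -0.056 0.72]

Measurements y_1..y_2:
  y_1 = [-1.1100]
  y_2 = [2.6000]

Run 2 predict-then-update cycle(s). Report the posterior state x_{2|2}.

x_post = [-2.9105, 0.8133]

step 1: x^-=[-1.6898, 2.1800]  P^-=[0.7058 0.2188; 0.2188 0.8700]  H_jac=[-0.2865 -0.2221]  S=[0.4687]  K=[-0.5352; -0.5460]  nu=[2.9430]  x^+=[-3.2648, 0.5731]  P^+=[0.5716 0.0818; 0.0818 0.7303]
step 2: x^-=[-3.0413, 0.5731]  P^-=[0.8265 0.3606; 0.3606 0.8803]  H_jac=[-0.0598 -0.3175]  S=[0.4454]  K=[-0.3681; -0.6760]  nu=[-0.3554]  x^+=[-2.9105, 0.8133]  P^+=[0.7661 0.2498; 0.2498 0.6767]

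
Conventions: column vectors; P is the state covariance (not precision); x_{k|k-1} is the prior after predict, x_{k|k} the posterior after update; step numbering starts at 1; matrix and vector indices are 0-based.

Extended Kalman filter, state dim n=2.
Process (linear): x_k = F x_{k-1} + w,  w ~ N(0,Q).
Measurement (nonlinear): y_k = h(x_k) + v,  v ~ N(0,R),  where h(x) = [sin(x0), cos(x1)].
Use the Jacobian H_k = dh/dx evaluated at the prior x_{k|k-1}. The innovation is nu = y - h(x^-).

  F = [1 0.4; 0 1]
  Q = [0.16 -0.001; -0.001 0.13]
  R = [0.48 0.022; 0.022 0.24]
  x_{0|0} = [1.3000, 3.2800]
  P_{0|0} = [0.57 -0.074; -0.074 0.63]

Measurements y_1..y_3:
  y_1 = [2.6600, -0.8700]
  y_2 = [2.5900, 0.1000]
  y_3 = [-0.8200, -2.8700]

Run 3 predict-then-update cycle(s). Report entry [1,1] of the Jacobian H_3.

step 1: x^-=[2.6120, 3.2800]  P^-=[0.7716 0.1770; 0.1770 0.7600]  H_jac=[-0.8630 0.0000; 0.0000 0.1380]  S=[1.0547 0.0009; 0.0009 0.2545]  K=[-0.6315 0.0983; -0.1452 0.4126]  nu=[2.1548, 0.1204]  x^+=[1.2631, 3.0168]  P^+=[0.3487 0.0702; 0.0702 0.6946]
step 2: x^-=[2.4699, 3.0168]  P^-=[0.6760 0.3471; 0.3471 0.8246]  H_jac=[-0.7828 0.0000; 0.0000 -0.1244]  S=[0.8942 0.0558; 0.0558 0.2528]  K=[-0.5892 -0.0408; -0.2824 -0.3436]  nu=[1.9677, 1.0922]  x^+=[1.2659, 2.0859]  P^+=[0.3625 0.1828; 0.1828 0.7126]
step 3: x^-=[2.1003, 2.0859]  P^-=[0.7827 0.4668; 0.4668 0.8426]  H_jac=[-0.5051 0.0000; 0.0000 -0.8702]  S=[0.6797 0.2272; 0.2272 0.8781]  K=[-0.4674 -0.3417; -0.0742 -0.8158]  nu=[-1.6831, -2.3774]  x^+=[3.6994, 4.1504]  P^+=[0.4591 0.1061; 0.1061 0.2269]

H_jac[1,1] = -0.8702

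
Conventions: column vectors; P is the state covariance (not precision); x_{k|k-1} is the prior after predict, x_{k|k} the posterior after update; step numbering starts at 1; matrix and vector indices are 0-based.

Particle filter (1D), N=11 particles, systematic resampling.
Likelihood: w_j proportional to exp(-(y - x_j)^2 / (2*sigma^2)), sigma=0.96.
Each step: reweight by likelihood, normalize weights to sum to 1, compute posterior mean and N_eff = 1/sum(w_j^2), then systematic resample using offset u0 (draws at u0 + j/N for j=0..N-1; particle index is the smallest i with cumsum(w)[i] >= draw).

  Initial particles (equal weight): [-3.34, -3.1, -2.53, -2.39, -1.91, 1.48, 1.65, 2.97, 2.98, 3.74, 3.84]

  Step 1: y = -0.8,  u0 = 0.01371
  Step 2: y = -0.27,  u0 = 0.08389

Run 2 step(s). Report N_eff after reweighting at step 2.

step 1: w=[0.0263, 0.0493, 0.1716, 0.2208, 0.4459, 0.0518, 0.0335, 0.0004, 0.0004, 0.0000, 0.0000]  mean=-1.9197  Neff=3.5216  idx=[0, 2, 2, 3, 3, 4, 4, 4, 4, 4, 5]
step 2: w=[0.0036, 0.0378, 0.0378, 0.0527, 0.0527, 0.1402, 0.1402, 0.1402, 0.1402, 0.1402, 0.1145]  mean=-1.6243  Neff=8.3467  idx=[3, 4, 5, 6, 6, 7, 8, 8, 9, 10, 10]

N_eff = 8.3467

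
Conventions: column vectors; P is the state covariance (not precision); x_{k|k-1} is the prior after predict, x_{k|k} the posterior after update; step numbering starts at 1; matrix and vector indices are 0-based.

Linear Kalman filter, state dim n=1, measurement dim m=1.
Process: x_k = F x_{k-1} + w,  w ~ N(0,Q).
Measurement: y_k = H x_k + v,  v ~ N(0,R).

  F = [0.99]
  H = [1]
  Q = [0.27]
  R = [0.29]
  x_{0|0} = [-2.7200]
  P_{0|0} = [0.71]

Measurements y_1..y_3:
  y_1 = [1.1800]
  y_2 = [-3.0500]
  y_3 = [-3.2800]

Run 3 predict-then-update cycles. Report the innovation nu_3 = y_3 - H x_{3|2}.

step 1: x^-=[-2.6928]  P^-=[0.9659]  S=[1.2559]  K=[0.7691]  nu=[3.8728]  x^+=[0.2857]  P^+=[0.2230]
step 2: x^-=[0.2829]  P^-=[0.4886]  S=[0.7786]  K=[0.6275]  nu=[-3.3329]  x^+=[-1.8086]  P^+=[0.1820]
step 3: x^-=[-1.7905]  P^-=[0.4484]  S=[0.7384]  K=[0.6072]  nu=[-1.4895]  x^+=[-2.6950]  P^+=[0.1761]

innov = [-1.4895]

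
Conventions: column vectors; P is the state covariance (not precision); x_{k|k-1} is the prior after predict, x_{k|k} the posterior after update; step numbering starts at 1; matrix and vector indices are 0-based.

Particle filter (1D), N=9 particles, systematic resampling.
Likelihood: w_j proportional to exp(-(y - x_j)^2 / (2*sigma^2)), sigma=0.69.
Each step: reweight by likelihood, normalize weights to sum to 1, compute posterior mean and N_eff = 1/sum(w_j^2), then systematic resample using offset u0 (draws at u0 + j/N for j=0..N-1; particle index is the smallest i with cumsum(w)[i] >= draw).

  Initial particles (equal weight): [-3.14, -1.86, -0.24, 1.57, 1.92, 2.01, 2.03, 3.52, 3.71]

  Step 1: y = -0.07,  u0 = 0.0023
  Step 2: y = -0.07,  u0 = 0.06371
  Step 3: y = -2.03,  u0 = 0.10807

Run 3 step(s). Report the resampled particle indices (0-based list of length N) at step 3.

step 1: w=[0.0000, 0.0314, 0.8819, 0.0539, 0.0142, 0.0097, 0.0089, 0.0000, 0.0000]  mean=-0.1209  Neff=1.2788  idx=[1, 2, 2, 2, 2, 2, 2, 2, 2]
step 2: w=[0.0044, 0.1244, 0.1244, 0.1244, 0.1244, 0.1244, 0.1244, 0.1244, 0.1244]  mean=-0.2472  Neff=8.0701  idx=[1, 2, 3, 4, 5, 5, 6, 7, 8]
step 3: w=[0.1111, 0.1111, 0.1111, 0.1111, 0.1111, 0.1111, 0.1111, 0.1111, 0.1111]  mean=-0.2400  Neff=9.0000  idx=[0, 1, 2, 3, 4, 5, 6, 7, 8]

resampled_idx = [0, 1, 2, 3, 4, 5, 6, 7, 8]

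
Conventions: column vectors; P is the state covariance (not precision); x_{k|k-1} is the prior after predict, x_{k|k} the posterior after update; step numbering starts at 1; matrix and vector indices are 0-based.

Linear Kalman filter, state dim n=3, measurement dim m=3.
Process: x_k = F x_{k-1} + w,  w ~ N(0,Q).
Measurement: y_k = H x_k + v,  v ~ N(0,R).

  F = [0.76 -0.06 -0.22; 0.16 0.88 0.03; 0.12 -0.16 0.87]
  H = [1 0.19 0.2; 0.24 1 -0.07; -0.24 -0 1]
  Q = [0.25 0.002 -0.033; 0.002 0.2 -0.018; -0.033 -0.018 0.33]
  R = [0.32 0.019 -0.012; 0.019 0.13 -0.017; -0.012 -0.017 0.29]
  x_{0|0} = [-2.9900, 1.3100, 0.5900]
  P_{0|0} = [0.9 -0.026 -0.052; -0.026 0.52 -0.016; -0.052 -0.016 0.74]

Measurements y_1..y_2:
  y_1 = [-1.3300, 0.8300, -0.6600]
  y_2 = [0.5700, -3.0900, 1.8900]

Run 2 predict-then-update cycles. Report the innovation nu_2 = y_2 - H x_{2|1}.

innov = [1.7616, -3.5768, 2.6925]

step 1: x^-=[-2.4808, 0.6921, -0.0551]  P^-=[0.8269 0.0657 -0.1170; 0.0657 0.6177 -0.0763; -0.1170 -0.0763 0.9110]  S=[1.1780 0.3791 -0.1571; 0.3791 0.8460 -0.2505; -0.1571 -0.2505 1.3047]  K=[0.6809 -0.0324 -0.1660; -0.1142 0.8285 0.0747; 0.1575 -0.0536 0.7284]  nu=[1.0303, 0.7294, -1.2003]  x^+=[-1.6036, 1.0890, -0.8062]  P^+=[0.2277 -0.0432 -0.0011; -0.0432 0.1145 -0.0014; -0.0011 -0.0014 0.2100]
step 2: x^-=[-1.1067, 0.6776, -1.0681]  P^-=[0.3964 -0.0059 -0.0464; -0.0059 0.2825 -0.0289; -0.0464 -0.0289 0.4970]  S=[0.7234 0.1503 -0.0572; 0.1503 0.4405 -0.1141; -0.0572 -0.1141 0.8321]  K=[0.5236 -0.0036 -0.1346; -0.0797 0.6841 0.0552; 0.1252 -0.0543 0.6118]  nu=[1.7616, -3.5768, 2.6925]  x^+=[-0.5340, -1.7611, 0.9939]  P^+=[0.1755 -0.0306 -0.0031; -0.0306 0.0937 -0.0020; -0.0031 -0.0020 0.1761]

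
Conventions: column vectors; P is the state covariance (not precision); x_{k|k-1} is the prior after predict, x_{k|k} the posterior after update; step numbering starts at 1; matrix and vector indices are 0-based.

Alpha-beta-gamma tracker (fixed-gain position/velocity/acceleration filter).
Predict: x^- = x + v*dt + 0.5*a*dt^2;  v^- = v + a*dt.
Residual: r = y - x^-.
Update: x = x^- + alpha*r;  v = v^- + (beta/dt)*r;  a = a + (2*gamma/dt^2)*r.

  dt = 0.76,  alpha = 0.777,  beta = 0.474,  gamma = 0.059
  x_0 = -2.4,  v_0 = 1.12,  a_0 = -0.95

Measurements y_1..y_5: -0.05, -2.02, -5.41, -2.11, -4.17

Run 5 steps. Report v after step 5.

v_post = -1.4828

step 1: x_pred=-1.8232  r=1.7732  x^+=-0.4454  v^+=1.5039  a^+=-0.5878
step 2: x_pred=0.5278  r=-2.5478  x^+=-1.4518  v^+=-0.5318  a^+=-1.1083
step 3: x_pred=-2.1761  r=-3.2339  x^+=-4.6888  v^+=-3.3910  a^+=-1.7689
step 4: x_pred=-7.7769  r=5.6669  x^+=-3.3737  v^+=-1.2011  a^+=-0.6112
step 5: x_pred=-4.4630  r=0.2930  x^+=-4.2353  v^+=-1.4828  a^+=-0.5513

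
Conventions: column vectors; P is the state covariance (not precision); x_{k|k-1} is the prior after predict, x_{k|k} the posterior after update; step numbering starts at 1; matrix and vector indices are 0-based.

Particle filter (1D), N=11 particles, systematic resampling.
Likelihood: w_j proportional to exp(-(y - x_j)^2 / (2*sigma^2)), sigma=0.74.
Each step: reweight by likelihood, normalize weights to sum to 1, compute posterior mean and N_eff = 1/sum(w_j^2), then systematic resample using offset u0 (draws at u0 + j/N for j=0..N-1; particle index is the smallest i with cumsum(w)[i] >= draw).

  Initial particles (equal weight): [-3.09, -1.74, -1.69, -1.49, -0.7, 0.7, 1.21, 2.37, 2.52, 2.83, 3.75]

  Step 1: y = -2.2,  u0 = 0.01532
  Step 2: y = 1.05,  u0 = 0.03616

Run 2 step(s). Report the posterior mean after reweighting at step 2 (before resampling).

post_mean = -1.5796

step 1: w=[0.1698, 0.2884, 0.2759, 0.2208, 0.0448, 0.0002, 0.0000, 0.0000, 0.0000, 0.0000, 0.0000]  mean=-1.8531  Neff=4.1851  idx=[0, 0, 1, 1, 1, 2, 2, 2, 3, 3, 3]
step 2: w=[0.0000, 0.0000, 0.0589, 0.0589, 0.0589, 0.0758, 0.0758, 0.0758, 0.1987, 0.1987, 0.1987]  mean=-1.5796  Neff=6.8464  idx=[2, 4, 5, 6, 7, 8, 8, 9, 9, 10, 10]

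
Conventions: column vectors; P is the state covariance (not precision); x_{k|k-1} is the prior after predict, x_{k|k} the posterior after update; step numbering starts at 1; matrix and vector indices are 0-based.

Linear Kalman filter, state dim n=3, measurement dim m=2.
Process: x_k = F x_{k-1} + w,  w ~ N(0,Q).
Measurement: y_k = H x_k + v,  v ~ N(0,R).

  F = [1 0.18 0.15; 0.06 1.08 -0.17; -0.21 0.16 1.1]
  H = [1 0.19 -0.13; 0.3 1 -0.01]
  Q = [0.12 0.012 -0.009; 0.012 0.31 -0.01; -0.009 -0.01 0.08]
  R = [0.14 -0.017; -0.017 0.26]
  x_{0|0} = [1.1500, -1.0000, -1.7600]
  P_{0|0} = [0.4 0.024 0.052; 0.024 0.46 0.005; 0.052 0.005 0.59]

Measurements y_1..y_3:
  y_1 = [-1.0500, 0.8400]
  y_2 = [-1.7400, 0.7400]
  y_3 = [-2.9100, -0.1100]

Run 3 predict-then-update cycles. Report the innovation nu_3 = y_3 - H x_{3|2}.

innov = [-1.4442, -0.8995]

step 1: x^-=[0.7060, -0.7118, -2.3375]  P^-=[0.5727 0.1288 0.0772; 0.1288 0.8652 -0.0400; 0.0772 -0.0400 0.7994]  S=[0.7883 0.4579; 0.4579 1.2545]  K=[0.7690 -0.0417; -0.0510 0.7394; -0.0407 -0.0050]  nu=[-1.9246, 1.3166]  x^+=[-0.8289, 0.3598, -2.2658]  P^+=[0.1337 -0.0630 0.1026; -0.0630 0.2118 -0.0234; 0.1026 -0.0234 0.7979]
step 2: x^-=[-1.1040, 0.7241, -2.2607]  P^-=[0.2853 -0.0474 0.1974; -0.0474 0.5789 -0.1273; 0.1974 -0.1273 1.0054]  S=[0.4001 0.1369; 0.1369 0.8376]  K=[0.6478 -0.0627; -0.0354 0.6815; 0.1463 -0.1172]  nu=[-1.0674, 0.3245]  x^+=[-1.8159, 0.9830, -2.4549]  P^+=[0.1252 -0.0632 0.1650; -0.0632 0.1960 -0.0726; 0.1650 -0.0726 0.9900]
step 3: x^-=[-2.0071, 1.3701, -2.1618]  P^-=[0.2967 -0.0727 0.2861; -0.0727 0.5828 -0.2166; 0.2861 -0.2166 1.1910]  S=[0.3865 0.1220; 0.1220 0.8286]  K=[0.6612 -0.0811; -0.0453 0.6863; 0.3016 -0.2165]  nu=[-1.4442, -0.8995]  x^+=[-2.8890, 0.8182, -2.4026]  P^+=[0.1353 -0.0708 0.2150; -0.0708 0.1993 -0.1146; 0.2150 -0.1146 1.1329]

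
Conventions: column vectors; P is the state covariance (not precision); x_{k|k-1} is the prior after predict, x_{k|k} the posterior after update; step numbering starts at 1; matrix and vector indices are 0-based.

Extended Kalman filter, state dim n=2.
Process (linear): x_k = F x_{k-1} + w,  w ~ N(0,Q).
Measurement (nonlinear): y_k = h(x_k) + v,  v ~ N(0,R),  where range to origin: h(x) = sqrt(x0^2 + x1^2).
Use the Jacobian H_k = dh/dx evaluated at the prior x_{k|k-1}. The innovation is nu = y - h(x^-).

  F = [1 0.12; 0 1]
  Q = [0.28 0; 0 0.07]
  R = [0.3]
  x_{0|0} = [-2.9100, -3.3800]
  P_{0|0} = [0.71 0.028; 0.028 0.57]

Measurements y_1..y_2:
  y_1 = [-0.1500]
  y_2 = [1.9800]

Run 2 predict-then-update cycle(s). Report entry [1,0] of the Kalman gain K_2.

step 1: x^-=[-3.3156, -3.3800]  P^-=[1.0049 0.0964; 0.0964 0.6400]  H_jac=[-0.7003 -0.7139]  S=[1.2153]  K=[-0.6357; -0.4315]  nu=[-4.8847]  x^+=[-0.2106, -1.2724]  P^+=[0.5139 -0.2369; -0.2369 0.4137]
step 2: x^-=[-0.3633, -1.2724]  P^-=[0.7429 -0.1873; -0.1873 0.4837]  H_jac=[-0.2745 -0.9616]  S=[0.7044]  K=[-0.0339; -0.5874]  nu=[0.6568]  x^+=[-0.3855, -1.6581]  P^+=[0.7421 -0.2013; -0.2013 0.2407]

K[1,0] = -0.5874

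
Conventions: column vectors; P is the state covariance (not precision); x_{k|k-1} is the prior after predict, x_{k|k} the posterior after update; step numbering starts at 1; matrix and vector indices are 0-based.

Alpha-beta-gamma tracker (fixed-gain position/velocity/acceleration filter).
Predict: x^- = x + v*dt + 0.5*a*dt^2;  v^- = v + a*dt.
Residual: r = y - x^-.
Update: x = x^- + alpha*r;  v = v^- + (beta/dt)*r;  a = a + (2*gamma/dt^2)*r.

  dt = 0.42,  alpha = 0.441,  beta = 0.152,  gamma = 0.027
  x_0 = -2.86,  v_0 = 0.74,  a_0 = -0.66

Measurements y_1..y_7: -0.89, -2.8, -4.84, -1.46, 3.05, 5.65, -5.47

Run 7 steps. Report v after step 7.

step 1: x_pred=-2.6074  r=1.7174  x^+=-1.8500  v^+=1.0843  a^+=-0.1343
step 2: x_pred=-1.4065  r=-1.3935  x^+=-2.0210  v^+=0.5236  a^+=-0.5609
step 3: x_pred=-1.8506  r=-2.9894  x^+=-3.1689  v^+=-0.7938  a^+=-1.4760
step 4: x_pred=-3.6325  r=2.1725  x^+=-2.6744  v^+=-0.6275  a^+=-0.8109
step 5: x_pred=-3.0095  r=6.0595  x^+=-0.3373  v^+=1.2248  a^+=1.0440
step 6: x_pred=0.2693  r=5.3807  x^+=2.6422  v^+=3.6107  a^+=2.6912
step 7: x_pred=4.3960  r=-9.8660  x^+=0.0451  v^+=1.1704  a^+=-0.3290

v_post = 1.1704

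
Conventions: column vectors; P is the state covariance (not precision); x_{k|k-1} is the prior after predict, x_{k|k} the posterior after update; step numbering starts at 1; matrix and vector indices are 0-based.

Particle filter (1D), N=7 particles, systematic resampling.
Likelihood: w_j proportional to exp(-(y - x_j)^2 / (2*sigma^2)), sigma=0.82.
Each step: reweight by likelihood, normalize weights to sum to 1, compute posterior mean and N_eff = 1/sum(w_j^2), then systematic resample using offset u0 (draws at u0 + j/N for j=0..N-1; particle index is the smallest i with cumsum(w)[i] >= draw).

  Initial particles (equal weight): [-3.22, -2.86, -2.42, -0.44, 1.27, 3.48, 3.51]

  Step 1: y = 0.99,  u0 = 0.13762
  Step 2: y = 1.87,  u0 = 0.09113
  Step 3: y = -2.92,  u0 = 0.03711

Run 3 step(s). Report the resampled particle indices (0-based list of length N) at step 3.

step 1: w=[0.0000, 0.0000, 0.0001, 0.1851, 0.7988, 0.0084, 0.0075]  mean=0.9884  Neff=1.4871  idx=[3, 4, 4, 4, 4, 4, 6]
step 2: w=[0.0048, 0.1922, 0.1922, 0.1922, 0.1922, 0.1922, 0.0340]  mean=1.3380  Neff=5.3770  idx=[1, 2, 2, 3, 4, 5, 5]
step 3: w=[0.1429, 0.1429, 0.1429, 0.1429, 0.1429, 0.1429, 0.1429]  mean=1.2700  Neff=7.0000  idx=[0, 1, 2, 3, 4, 5, 6]

resampled_idx = [0, 1, 2, 3, 4, 5, 6]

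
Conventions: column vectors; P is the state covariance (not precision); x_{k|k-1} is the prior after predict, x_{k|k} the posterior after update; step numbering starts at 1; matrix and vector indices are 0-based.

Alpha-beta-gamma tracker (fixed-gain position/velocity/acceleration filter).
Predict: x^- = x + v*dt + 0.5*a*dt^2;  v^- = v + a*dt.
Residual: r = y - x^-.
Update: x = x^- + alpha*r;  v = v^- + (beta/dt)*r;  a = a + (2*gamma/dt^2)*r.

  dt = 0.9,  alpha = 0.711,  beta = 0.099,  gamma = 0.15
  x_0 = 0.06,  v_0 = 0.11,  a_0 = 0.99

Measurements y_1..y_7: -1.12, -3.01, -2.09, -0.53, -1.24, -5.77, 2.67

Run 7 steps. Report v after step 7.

step 1: x_pred=0.5600  r=-1.6800  x^+=-0.6345  v^+=0.8162  a^+=0.3678
step 2: x_pred=0.2490  r=-3.2590  x^+=-2.0681  v^+=0.7887  a^+=-0.8393
step 3: x_pred=-1.6982  r=-0.3918  x^+=-1.9768  v^+=-0.0097  a^+=-0.9844
step 4: x_pred=-2.3842  r=1.8542  x^+=-1.0659  v^+=-0.6917  a^+=-0.2976
step 5: x_pred=-1.8089  r=0.5689  x^+=-1.4044  v^+=-0.8970  a^+=-0.0869
step 6: x_pred=-2.2469  r=-3.5231  x^+=-4.7518  v^+=-1.3628  a^+=-1.3918
step 7: x_pred=-6.5420  r=9.2120  x^+=0.0077  v^+=-1.6021  a^+=2.0201

v_post = -1.6021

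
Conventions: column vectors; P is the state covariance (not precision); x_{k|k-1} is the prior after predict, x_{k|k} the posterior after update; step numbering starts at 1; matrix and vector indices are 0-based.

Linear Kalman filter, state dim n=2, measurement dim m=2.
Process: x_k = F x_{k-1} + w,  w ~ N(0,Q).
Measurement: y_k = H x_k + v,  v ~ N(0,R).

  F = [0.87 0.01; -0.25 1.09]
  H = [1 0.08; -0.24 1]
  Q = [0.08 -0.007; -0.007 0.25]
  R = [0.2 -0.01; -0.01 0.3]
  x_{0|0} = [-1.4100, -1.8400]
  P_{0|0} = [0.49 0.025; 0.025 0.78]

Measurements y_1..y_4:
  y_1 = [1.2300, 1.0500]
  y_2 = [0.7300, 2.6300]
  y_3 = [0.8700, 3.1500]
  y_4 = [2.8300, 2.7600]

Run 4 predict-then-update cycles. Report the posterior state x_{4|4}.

x_post = [1.2930, 3.0994]

step 1: x^-=[-1.2451, -1.6531]  P^-=[0.4514 -0.0814; -0.0814 1.1937]  S=[0.6460 -0.1027; -0.1027 1.5588]  K=[0.6764 -0.0772; 0.1471 0.7880]  nu=[2.6073, 2.4043]  x^+=[0.3330, 0.6249]  P^+=[0.1358 0.0027; 0.0027 0.2356]
step 2: x^-=[0.2959, 0.5979]  P^-=[0.1829 -0.0314; -0.0314 0.5369]  S=[0.3813 -0.0418; -0.0418 0.8625]  K=[0.4660 -0.0648; 0.0999 0.6361]  nu=[0.3862, 2.1031]  x^+=[0.3397, 1.9742]  P^+=[0.0940 -0.0015; -0.0015 0.1895]
step 3: x^-=[0.3153, 2.0670]  P^-=[0.1511 -0.0268; -0.0268 0.4818]  S=[0.3499 -0.0340; -0.0340 0.8034]  K=[0.4198 -0.0608; 0.0930 0.6117]  nu=[0.3894, 1.1587]  x^+=[0.4083, 2.8119]  P^+=[0.0847 -0.0021; -0.0021 0.1821]
step 4: x^-=[0.3834, 2.9629]  P^-=[0.1441 -0.0254; -0.0254 0.4728]  S=[0.3431 -0.0317; -0.0317 0.7933]  K=[0.4087 -0.0593; 0.0923 0.6073]  nu=[2.2096, -0.1109]  x^+=[1.2930, 3.0994]  P^+=[0.0825 -0.0021; -0.0021 0.1808]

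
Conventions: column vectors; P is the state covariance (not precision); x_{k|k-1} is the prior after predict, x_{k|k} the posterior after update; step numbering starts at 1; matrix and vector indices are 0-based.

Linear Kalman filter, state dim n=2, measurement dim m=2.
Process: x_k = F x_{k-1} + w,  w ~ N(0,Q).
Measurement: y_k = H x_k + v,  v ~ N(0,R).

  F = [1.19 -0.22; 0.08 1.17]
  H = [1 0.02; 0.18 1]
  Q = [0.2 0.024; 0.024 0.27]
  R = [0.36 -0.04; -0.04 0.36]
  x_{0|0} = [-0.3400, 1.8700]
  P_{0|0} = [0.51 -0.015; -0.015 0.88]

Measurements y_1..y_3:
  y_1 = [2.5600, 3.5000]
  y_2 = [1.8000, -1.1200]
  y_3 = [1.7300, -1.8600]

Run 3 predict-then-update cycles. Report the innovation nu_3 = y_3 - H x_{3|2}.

step 1: x^-=[-0.8160, 2.1607]  P^-=[0.9727 -0.1746; -0.1746 1.4751]  S=[1.3263 -0.0106; -0.0106 1.8038]  K=[0.7308 0.0046; -0.1030 0.7998]  nu=[3.3328, 1.4862]  x^+=[1.6264, 3.0061]  P^+=[0.2644 -0.0752; -0.0752 0.3056]
step 2: x^-=[1.2740, 3.6472]  P^-=[0.6286 -0.1328; -0.1328 0.6759]  S=[0.9835 -0.0466; -0.0466 1.0085]  K=[0.6369 0.0099; -0.0908 0.6423]  nu=[0.4530, -4.9965]  x^+=[1.5129, 0.3966]  P^+=[0.2301 -0.0633; -0.0633 0.2463]
step 3: x^-=[1.7131, 0.5851]  P^-=[0.5710 -0.1045; -0.1045 0.5967]  S=[0.9270 -0.0302; -0.0302 0.9376]  K=[0.6142 0.0179; -0.0799 0.6138]  nu=[0.0052, -2.7534]  x^+=[1.6670, -1.1054]  P^+=[0.2216 -0.0580; -0.0580 0.2346]

innov = [0.0052, -2.7534]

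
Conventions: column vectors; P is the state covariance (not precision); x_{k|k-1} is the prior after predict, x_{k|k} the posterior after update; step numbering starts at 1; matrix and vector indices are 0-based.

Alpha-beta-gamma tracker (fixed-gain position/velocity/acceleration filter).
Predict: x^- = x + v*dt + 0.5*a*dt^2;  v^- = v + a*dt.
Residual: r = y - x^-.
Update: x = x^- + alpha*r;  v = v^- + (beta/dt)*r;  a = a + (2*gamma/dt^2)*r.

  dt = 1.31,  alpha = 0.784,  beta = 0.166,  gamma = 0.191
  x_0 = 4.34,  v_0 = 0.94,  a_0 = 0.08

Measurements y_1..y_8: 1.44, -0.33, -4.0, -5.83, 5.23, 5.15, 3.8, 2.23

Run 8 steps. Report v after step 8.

step 1: x_pred=5.6400  r=-4.2000  x^+=2.3472  v^+=0.5126  a^+=-0.8549
step 2: x_pred=2.2851  r=-2.6151  x^+=0.2349  v^+=-0.9387  a^+=-1.4370
step 3: x_pred=-2.2279  r=-1.7721  x^+=-3.6172  v^+=-3.0458  a^+=-1.8315
step 4: x_pred=-9.1788  r=3.3488  x^+=-6.5533  v^+=-5.0207  a^+=-1.0861
step 5: x_pred=-14.0624  r=19.2924  x^+=1.0628  v^+=-3.9988  a^+=3.2084
step 6: x_pred=-1.4226  r=6.5726  x^+=3.7303  v^+=1.0370  a^+=4.6714
step 7: x_pred=9.0972  r=-5.2972  x^+=4.9442  v^+=6.4854  a^+=3.4923
step 8: x_pred=16.4366  r=-14.2066  x^+=5.2986  v^+=9.2601  a^+=0.3299

v_post = 9.2601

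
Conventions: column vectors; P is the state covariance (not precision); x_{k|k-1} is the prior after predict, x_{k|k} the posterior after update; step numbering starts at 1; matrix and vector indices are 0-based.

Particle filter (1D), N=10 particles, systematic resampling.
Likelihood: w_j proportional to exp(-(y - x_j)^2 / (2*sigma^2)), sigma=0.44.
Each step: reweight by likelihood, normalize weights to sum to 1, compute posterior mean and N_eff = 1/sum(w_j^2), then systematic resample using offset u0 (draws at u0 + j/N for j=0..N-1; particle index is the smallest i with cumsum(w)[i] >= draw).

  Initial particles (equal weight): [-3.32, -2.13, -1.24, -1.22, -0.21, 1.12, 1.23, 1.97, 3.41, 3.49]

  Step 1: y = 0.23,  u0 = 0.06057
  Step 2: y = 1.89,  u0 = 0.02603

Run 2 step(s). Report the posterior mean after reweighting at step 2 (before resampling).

step 1: w=[0.0000, 0.0000, 0.0046, 0.0053, 0.7397, 0.1577, 0.0922, 0.0005, 0.0000, 0.0000]  mean=0.1234  Neff=1.7224  idx=[4, 4, 4, 4, 4, 4, 4, 5, 5, 6]
step 2: w=[0.0000, 0.0000, 0.0000, 0.0000, 0.0000, 0.0000, 0.0000, 0.2856, 0.2856, 0.4287]  mean=1.1670  Neff=2.8825  idx=[7, 7, 7, 8, 8, 8, 9, 9, 9, 9]

post_mean = 1.1670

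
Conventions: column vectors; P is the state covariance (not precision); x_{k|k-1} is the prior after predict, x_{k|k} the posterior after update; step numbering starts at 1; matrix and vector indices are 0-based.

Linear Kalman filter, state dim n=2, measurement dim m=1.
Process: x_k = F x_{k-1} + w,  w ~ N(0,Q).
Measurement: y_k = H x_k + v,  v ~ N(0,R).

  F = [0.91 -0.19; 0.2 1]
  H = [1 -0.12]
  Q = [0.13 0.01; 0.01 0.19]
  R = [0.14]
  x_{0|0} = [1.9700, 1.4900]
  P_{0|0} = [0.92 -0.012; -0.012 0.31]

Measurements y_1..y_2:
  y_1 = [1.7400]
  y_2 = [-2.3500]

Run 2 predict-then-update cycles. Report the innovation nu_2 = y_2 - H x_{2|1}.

step 1: x^-=[1.5096, 1.8840]  P^-=[0.9072 0.1081; 0.1081 0.5320]  S=[1.0289]  K=[0.8691; 0.0430]  nu=[0.4565]  x^+=[1.9063, 1.9036]  P^+=[0.1300 0.0696; 0.0696 0.5301]
step 2: x^-=[1.3731, 2.2849]  P^-=[0.2327 -0.0063; -0.0063 0.7532]  S=[0.3851]  K=[0.6063; -0.2511]  nu=[-3.4489]  x^+=[-0.7181, 3.1510]  P^+=[0.0912 0.0523; 0.0523 0.7289]

innov = [-3.4489]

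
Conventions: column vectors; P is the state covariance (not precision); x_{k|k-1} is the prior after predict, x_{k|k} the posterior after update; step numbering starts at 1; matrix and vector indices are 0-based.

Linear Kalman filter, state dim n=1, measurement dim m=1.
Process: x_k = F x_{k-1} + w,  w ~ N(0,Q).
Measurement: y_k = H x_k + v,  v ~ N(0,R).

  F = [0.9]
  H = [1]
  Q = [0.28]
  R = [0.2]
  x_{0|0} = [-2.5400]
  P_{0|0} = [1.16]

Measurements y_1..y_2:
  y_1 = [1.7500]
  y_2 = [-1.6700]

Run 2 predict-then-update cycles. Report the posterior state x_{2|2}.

step 1: x^-=[-2.2860]  P^-=[1.2196]  S=[1.4196]  K=[0.8591]  nu=[4.0360]  x^+=[1.1814]  P^+=[0.1718]
step 2: x^-=[1.0633]  P^-=[0.4192]  S=[0.6192]  K=[0.6770]  nu=[-2.7333]  x^+=[-0.7871]  P^+=[0.1354]

x_post = [-0.7871]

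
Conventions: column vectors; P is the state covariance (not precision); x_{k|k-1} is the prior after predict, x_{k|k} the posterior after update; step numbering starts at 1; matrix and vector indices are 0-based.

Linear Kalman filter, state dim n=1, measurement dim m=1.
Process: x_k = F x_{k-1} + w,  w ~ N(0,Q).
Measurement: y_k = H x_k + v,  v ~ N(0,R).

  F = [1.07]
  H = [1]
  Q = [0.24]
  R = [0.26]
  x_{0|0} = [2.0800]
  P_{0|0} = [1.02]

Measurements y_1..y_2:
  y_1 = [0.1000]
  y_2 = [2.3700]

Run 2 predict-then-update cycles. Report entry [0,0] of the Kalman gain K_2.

step 1: x^-=[2.2256]  P^-=[1.4078]  S=[1.6678]  K=[0.8441]  nu=[-2.1256]  x^+=[0.4314]  P^+=[0.2195]
step 2: x^-=[0.4616]  P^-=[0.4913]  S=[0.7513]  K=[0.6539]  nu=[1.9084]  x^+=[1.7095]  P^+=[0.1700]

K[0,0] = 0.6539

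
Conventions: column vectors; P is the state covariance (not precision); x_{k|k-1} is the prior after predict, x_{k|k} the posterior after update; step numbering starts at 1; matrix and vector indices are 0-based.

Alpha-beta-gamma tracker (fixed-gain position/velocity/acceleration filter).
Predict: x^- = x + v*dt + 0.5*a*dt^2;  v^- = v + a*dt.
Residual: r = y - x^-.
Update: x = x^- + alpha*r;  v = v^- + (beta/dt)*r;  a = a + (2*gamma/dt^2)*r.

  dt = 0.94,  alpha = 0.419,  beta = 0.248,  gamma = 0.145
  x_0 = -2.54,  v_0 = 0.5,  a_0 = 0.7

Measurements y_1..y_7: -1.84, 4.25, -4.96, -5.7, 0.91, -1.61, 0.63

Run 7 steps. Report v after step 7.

step 1: x_pred=-1.7607  r=-0.0793  x^+=-1.7939  v^+=1.1371  a^+=0.6740
step 2: x_pred=-0.4273  r=4.6773  x^+=1.5325  v^+=3.0047  a^+=2.2091
step 3: x_pred=5.3328  r=-10.2928  x^+=1.0201  v^+=2.3656  a^+=-1.1690
step 4: x_pred=2.7274  r=-8.4274  x^+=-0.8037  v^+=-0.9566  a^+=-3.9349
step 5: x_pred=-3.4414  r=4.3514  x^+=-1.6182  v^+=-3.5074  a^+=-2.5068
step 6: x_pred=-6.0226  r=4.4126  x^+=-4.1737  v^+=-4.6996  a^+=-1.0585
step 7: x_pred=-9.0591  r=9.6891  x^+=-4.9993  v^+=-3.1384  a^+=2.1214

v_post = -3.1384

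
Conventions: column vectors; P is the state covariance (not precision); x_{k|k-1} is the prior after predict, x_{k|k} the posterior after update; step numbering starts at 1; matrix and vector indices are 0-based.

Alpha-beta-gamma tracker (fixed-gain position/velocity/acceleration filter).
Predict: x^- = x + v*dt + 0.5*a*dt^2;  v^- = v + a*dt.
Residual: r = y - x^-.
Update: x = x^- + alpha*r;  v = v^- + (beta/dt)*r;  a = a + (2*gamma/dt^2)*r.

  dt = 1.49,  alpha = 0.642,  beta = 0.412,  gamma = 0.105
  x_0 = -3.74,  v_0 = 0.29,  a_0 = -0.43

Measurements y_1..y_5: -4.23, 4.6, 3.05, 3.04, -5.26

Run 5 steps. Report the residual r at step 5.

resid = -11.9918

step 1: x_pred=-3.7852  r=-0.4448  x^+=-4.0708  v^+=-0.4737  a^+=-0.4721
step 2: x_pred=-5.3006  r=9.9006  x^+=1.0556  v^+=1.5605  a^+=0.4644
step 3: x_pred=3.8963  r=-0.8463  x^+=3.3530  v^+=2.0185  a^+=0.3844
step 4: x_pred=6.7873  r=-3.7473  x^+=4.3815  v^+=1.5551  a^+=0.0299
step 5: x_pred=6.7318  r=-11.9918  x^+=-0.9669  v^+=-1.7162  a^+=-1.1044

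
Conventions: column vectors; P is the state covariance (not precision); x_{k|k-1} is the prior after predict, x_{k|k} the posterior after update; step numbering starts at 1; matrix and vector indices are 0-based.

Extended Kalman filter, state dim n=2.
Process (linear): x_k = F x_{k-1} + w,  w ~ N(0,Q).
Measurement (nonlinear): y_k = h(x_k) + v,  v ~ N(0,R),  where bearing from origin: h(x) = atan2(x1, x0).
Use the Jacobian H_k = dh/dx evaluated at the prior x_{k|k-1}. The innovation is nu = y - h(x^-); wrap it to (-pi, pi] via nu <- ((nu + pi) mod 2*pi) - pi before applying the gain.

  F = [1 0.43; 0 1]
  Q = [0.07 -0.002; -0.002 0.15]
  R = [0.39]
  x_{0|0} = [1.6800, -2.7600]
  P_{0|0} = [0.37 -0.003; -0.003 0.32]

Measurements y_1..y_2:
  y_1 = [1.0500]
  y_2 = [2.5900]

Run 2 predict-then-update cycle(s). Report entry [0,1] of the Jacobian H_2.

step 1: x^-=[0.4932, -2.7600]  P^-=[0.4966 0.1326; 0.1326 0.4700]  H_jac=[0.3511 0.0627]  S=[0.4589]  K=[0.3981; 0.1657]  nu=[2.4440]  x^+=[1.4661, -2.3550]  P^+=[0.4239 0.1023; 0.1023 0.4574]
step 2: x^-=[0.4534, -2.3550]  P^-=[0.6664 0.2970; 0.2970 0.6074]  H_jac=[0.4094 0.0788]  S=[0.5247]  K=[0.5647; 0.3230]  nu=[-2.3126]  x^+=[-0.8525, -3.1021]  P^+=[0.4991 0.2013; 0.2013 0.5526]

H_jac[0,1] = 0.0788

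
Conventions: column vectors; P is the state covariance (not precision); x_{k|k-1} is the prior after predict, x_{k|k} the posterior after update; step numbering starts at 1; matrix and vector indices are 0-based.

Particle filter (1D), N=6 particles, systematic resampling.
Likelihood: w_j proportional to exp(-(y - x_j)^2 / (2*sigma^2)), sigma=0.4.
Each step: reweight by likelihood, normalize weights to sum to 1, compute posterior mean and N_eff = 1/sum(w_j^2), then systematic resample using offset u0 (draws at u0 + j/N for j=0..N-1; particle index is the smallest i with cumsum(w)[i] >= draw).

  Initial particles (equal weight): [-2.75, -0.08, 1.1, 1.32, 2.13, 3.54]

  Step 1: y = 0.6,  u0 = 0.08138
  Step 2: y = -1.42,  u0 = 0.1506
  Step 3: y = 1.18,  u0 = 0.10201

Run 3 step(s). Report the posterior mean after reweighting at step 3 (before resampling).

post_mean = -0.0800

step 1: w=[0.0000, 0.2642, 0.5132, 0.2218, 0.0007, 0.0000]  mean=0.8378  Neff=2.6151  idx=[1, 1, 2, 2, 2, 3]
step 2: w=[0.5000, 0.5000, 0.0000, 0.0000, 0.0000, 0.0000]  mean=-0.0800  Neff=2.0000  idx=[0, 0, 0, 1, 1, 1]
step 3: w=[0.1667, 0.1667, 0.1667, 0.1667, 0.1667, 0.1667]  mean=-0.0800  Neff=6.0000  idx=[0, 1, 2, 3, 4, 5]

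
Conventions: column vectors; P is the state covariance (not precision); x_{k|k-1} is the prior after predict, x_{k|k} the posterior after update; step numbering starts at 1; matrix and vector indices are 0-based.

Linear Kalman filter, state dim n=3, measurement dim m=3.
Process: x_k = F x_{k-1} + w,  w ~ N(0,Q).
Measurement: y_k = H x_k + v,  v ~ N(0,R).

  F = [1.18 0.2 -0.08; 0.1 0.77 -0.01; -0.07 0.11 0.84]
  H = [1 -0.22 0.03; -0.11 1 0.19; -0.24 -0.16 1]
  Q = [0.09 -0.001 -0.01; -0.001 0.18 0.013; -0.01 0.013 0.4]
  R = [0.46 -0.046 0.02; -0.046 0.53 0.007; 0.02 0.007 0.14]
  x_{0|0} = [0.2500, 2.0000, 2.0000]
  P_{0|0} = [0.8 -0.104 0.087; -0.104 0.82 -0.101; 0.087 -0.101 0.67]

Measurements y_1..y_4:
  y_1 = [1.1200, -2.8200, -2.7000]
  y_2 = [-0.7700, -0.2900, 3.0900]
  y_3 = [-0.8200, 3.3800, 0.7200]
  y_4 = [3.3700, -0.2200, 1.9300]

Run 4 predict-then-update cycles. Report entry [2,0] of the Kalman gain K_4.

K[2,0] = 0.0885

step 1: x^-=[0.5350, 1.5450, 1.8825]  P^-=[1.1787 0.1283 -0.0445; 0.1283 0.6596 0.0178; -0.0445 0.0178 0.8593]  S=[1.6121 -0.1929 -0.2758; -0.1929 1.2153 0.0915; -0.2758 0.0915 1.1096]  K=[0.7011 0.1145 -0.1487; 0.0310 0.5497 -0.1444; 0.1376 0.1142 0.8063]  nu=[0.8684, -4.6638, -4.2069]  x^+=[1.2356, -0.3843, -1.9224]  P^+=[0.3224 0.0478 0.0790; 0.0478 0.2863 0.0415; 0.0790 0.0415 0.1420]
step 2: x^-=[1.5349, -0.1531, -1.7436]  P^-=[0.5576 0.1215 0.0511; 0.1215 0.3595 0.0653; 0.0511 0.0653 0.5029]  S=[0.9842 -0.0504 -0.0631; -0.0504 0.9104 0.0881; -0.0631 0.0881 0.6482]  K=[0.5392 0.1183 -0.1213; 0.0605 0.4052 -0.0822; 0.1052 0.1050 0.7369]  nu=[-2.2863, 0.3632, 5.1775]  x^+=[-0.2829, -0.5699, 1.8690]  P^+=[0.2499 0.0525 0.0630; 0.0525 0.2098 0.0387; 0.0630 0.0387 0.1273]
step 3: x^-=[-0.5973, -0.4858, 1.5271]  P^-=[0.4588 0.1060 0.0405; 0.1060 0.3143 0.0560; 0.0405 0.0560 0.4925]  S=[0.8895 -0.0474 -0.0480; -0.0474 0.8639 0.0869; -0.0480 0.0869 0.6378]  K=[0.4907 0.1115 -0.1140; 0.0590 0.3736 -0.0773; 0.0933 0.0991 0.7365]  nu=[-0.3754, 3.5100, -1.0281]  x^+=[-0.2728, 0.8830, 1.0826]  P^+=[0.2276 0.0499 0.0572; 0.0499 0.1934 0.0359; 0.0572 0.0359 0.1252]
step 4: x^-=[-0.2320, 0.6418, 1.0256]  P^-=[0.4270 0.0987 0.0356; 0.0987 0.3040 0.0526; 0.0356 0.0526 0.4909]  S=[0.8602 -0.0500 -0.0441; -0.0500 0.8537 0.0864; -0.0441 0.0864 0.6369]  K=[0.4729 0.1075 -0.1116; 0.0561 0.3662 -0.0767; 0.0885 0.0969 0.7371]  nu=[3.7124, -1.0822, 0.9514]  x^+=[1.3013, 0.3809, 1.9505]  P^+=[0.2193 0.0481 0.0549; 0.0481 0.1896 0.0348; 0.0549 0.0348 0.1244]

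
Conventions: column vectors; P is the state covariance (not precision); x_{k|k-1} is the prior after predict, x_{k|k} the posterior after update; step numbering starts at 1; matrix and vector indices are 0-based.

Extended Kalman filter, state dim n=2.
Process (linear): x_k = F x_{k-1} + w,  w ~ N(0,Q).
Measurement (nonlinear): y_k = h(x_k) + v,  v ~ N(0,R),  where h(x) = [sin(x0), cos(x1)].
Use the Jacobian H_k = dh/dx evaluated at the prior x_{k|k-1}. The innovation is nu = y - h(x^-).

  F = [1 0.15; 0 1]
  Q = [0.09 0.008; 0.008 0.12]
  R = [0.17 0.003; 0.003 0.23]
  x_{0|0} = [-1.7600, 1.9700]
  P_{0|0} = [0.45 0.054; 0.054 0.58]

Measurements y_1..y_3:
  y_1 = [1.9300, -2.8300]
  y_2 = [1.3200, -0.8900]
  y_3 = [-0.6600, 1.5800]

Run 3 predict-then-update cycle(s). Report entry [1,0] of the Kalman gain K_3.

step 1: x^-=[-1.4645, 1.9700]  P^-=[0.5693 0.1490; 0.1490 0.7000]  H_jac=[0.1061 0.0000; 0.0000 -0.9214]  S=[0.1764 -0.0116; -0.0116 0.8242]  K=[0.3317 -0.1619; 0.0383 -0.7819]  nu=[2.9244, -2.4413]  x^+=[-0.0991, 3.9911]  P^+=[0.5270 0.0393; 0.0393 0.1951]
step 2: x^-=[0.4996, 3.9911]  P^-=[0.6332 0.0766; 0.0766 0.3151]  H_jac=[0.8778 0.0000; 0.0000 0.7510]  S=[0.6579 0.0535; 0.0535 0.4077]  K=[0.8424 0.0306; 0.0556 0.5731]  nu=[0.8410, -0.2297]  x^+=[1.2009, 3.9063]  P^+=[0.1632 0.0127; 0.0127 0.1757]
step 3: x^-=[1.7869, 3.9063]  P^-=[0.2610 0.0471; 0.0471 0.2957]  H_jac=[-0.2144 0.0000; 0.0000 0.6923]  S=[0.1820 -0.0040; -0.0040 0.3717]  K=[-0.3056 0.0844; -0.0434 0.5503]  nu=[-1.6367, 2.3016]  x^+=[2.4814, 5.2439]  P^+=[0.2412 0.0267; 0.0267 0.1826]

K[1,0] = -0.0434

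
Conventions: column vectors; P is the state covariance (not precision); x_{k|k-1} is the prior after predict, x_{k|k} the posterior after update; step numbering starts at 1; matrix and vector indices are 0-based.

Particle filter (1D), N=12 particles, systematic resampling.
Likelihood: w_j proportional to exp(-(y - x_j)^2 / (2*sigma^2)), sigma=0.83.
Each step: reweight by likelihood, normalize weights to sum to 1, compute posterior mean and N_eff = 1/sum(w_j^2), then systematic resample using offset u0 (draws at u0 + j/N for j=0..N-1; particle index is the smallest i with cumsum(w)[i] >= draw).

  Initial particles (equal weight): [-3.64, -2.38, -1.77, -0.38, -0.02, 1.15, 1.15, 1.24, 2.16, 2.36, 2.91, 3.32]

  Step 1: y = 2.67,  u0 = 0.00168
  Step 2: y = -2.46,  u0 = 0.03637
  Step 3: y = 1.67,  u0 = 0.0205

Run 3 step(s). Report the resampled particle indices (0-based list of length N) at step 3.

resampled_idx = [0, 1, 2, 3, 4, 5, 6, 7, 8, 9, 10, 11]

step 1: w=[0.0000, 0.0000, 0.0000, 0.0003, 0.0013, 0.0460, 0.0460, 0.0558, 0.2038, 0.2296, 0.2361, 0.1811]  mean=2.4453  Neff=5.2596  idx=[5, 6, 8, 8, 8, 9, 9, 10, 10, 10, 11, 11]
step 2: w=[0.4979, 0.4979, 0.0012, 0.0012, 0.0012, 0.0003, 0.0003, 0.0000, 0.0000, 0.0000, 0.0000, 0.0000]  mean=1.1544  Neff=2.0169  idx=[0, 0, 0, 0, 0, 0, 1, 1, 1, 1, 1, 1]
step 3: w=[0.0833, 0.0833, 0.0833, 0.0833, 0.0833, 0.0833, 0.0833, 0.0833, 0.0833, 0.0833, 0.0833, 0.0833]  mean=1.1500  Neff=12.0000  idx=[0, 1, 2, 3, 4, 5, 6, 7, 8, 9, 10, 11]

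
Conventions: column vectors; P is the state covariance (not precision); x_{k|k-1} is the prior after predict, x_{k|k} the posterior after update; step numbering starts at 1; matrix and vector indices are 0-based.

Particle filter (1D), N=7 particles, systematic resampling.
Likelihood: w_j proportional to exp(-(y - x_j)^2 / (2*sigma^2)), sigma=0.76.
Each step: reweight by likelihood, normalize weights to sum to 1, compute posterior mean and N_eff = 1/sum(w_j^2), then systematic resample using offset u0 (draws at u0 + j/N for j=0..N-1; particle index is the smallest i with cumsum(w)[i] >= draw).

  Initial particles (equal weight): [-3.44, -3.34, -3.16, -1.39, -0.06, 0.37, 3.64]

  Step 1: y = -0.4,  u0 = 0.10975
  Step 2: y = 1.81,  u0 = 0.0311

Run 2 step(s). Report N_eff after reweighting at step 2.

step 1: w=[0.0002, 0.0003, 0.0007, 0.2214, 0.4679, 0.3095, 0.0000]  mean=-0.2251  Neff=2.7491  idx=[3, 4, 4, 4, 4, 5, 5]
step 2: w=[0.0003, 0.0921, 0.0921, 0.0921, 0.0921, 0.3157, 0.3157]  mean=0.2111  Neff=4.2873  idx=[1, 2, 4, 5, 5, 6, 6]

N_eff = 4.2873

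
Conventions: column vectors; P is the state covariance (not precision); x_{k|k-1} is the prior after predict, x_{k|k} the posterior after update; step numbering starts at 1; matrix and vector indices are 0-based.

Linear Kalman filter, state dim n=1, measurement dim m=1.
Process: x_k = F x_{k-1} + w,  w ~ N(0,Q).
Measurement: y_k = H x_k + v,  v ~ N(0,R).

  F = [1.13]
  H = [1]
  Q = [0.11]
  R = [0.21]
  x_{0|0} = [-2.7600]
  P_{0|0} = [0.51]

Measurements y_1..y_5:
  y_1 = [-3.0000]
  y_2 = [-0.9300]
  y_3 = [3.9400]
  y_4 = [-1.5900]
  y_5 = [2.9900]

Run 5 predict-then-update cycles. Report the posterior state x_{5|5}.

x_post = [1.5302]

step 1: x^-=[-3.1188]  P^-=[0.7612]  S=[0.9712]  K=[0.7838]  nu=[0.1188]  x^+=[-3.0257]  P^+=[0.1646]
step 2: x^-=[-3.4190]  P^-=[0.3202]  S=[0.5302]  K=[0.6039]  nu=[2.4890]  x^+=[-1.9159]  P^+=[0.1268]
step 3: x^-=[-2.1650]  P^-=[0.2719]  S=[0.4819]  K=[0.5643]  nu=[6.1050]  x^+=[1.2798]  P^+=[0.1185]
step 4: x^-=[1.4462]  P^-=[0.2613]  S=[0.4713]  K=[0.5544]  nu=[-3.0362]  x^+=[-0.2372]  P^+=[0.1164]
step 5: x^-=[-0.2680]  P^-=[0.2587]  S=[0.4687]  K=[0.5519]  nu=[3.2580]  x^+=[1.5302]  P^+=[0.1159]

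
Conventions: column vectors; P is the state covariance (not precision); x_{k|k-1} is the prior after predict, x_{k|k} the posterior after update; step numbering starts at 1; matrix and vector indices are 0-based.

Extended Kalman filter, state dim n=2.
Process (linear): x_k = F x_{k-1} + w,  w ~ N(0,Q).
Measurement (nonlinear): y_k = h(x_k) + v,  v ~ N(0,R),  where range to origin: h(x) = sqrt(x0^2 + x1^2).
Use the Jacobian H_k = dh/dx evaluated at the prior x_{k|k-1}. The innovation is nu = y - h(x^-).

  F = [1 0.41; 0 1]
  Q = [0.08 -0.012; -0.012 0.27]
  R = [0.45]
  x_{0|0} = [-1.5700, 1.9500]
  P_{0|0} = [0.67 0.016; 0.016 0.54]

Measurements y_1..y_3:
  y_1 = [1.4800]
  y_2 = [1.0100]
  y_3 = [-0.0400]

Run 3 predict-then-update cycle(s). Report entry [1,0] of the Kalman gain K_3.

step 1: x^-=[-0.7705, 1.9500]  P^-=[0.8539 0.2254; 0.2254 0.8100]  H_jac=[-0.3675 0.9300]  S=[1.1119]  K=[-0.0937; 0.6030]  nu=[-0.6167]  x^+=[-0.7127, 1.5781]  P^+=[0.8441 0.2882; 0.2882 0.4057]
step 2: x^-=[-0.0657, 1.5781]  P^-=[1.2287 0.4425; 0.4425 0.6757]  H_jac=[-0.0416 0.9991]  S=[1.0898]  K=[0.3588; 0.6025]  nu=[-0.5695]  x^+=[-0.2700, 1.2350]  P^+=[1.0884 0.2069; 0.2069 0.2800]
step 3: x^-=[0.2363, 1.2350]  P^-=[1.3851 0.3097; 0.3097 0.5500]  H_jac=[0.1879 0.9822]  S=[1.1438]  K=[0.4935; 0.5232]  nu=[-1.2974]  x^+=[-0.4040, 0.5562]  P^+=[1.1065 0.0144; 0.0144 0.2369]

K[1,0] = 0.5232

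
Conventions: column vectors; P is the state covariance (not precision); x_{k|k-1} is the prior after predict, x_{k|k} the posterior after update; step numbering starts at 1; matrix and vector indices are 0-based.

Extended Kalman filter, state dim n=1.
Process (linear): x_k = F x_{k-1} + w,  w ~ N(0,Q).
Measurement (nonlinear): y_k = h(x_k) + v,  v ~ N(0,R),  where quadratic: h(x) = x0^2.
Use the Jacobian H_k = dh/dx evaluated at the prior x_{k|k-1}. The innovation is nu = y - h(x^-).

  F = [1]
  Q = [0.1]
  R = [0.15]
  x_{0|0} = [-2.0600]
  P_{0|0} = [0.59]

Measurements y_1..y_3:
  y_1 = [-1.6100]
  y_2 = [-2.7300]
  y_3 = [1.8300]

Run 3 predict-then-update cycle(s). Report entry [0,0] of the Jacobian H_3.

H_jac[0,0] = 1.3606

step 1: x^-=[-2.0600]  P^-=[0.6900]  H_jac=[-4.1200]  S=[11.8623]  K=[-0.2396]  nu=[-5.8536]  x^+=[-0.6572]  P^+=[0.0087]
step 2: x^-=[-0.6572]  P^-=[0.1087]  H_jac=[-1.3144]  S=[0.3378]  K=[-0.4230]  nu=[-3.1619]  x^+=[0.6803]  P^+=[0.0483]
step 3: x^-=[0.6803]  P^-=[0.1483]  H_jac=[1.3606]  S=[0.4245]  K=[0.4753]  nu=[1.3672]  x^+=[1.3301]  P^+=[0.0524]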